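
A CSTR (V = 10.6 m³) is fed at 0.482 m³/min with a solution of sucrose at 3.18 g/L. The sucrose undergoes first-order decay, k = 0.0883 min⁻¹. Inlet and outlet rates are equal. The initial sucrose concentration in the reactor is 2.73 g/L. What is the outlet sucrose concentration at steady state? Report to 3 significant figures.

V dC/dt = Q(C_in − C) − k V C.
At steady state: 0 = Q C_in − (Q + kV) C_ss, so C_ss = Q C_in/(Q + kV).
C_ss = 0.482·3.18/(0.482 + 0.0883·10.6) = 1.5328/1.4180 = 1.0809 g/L.

1.08 g/L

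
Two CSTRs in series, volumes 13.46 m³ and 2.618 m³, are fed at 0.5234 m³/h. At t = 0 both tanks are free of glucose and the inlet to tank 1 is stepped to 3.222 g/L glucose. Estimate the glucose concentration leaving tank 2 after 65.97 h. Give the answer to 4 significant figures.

2.914 g/L

Species balance on tank i: dCᵢ/dt = (Cᵢ₋₁ − Cᵢ)/τᵢ with τᵢ = Vᵢ/Q.
τ₁ = 13.46/0.5234 = 25.7165 h; τ₂ = 2.618/0.5234 = 5.00191 h.
Tank 1: C₁ = C_in(1 − e^(−t/τ₁)). Tank 2 (τ₁ ≠ τ₂): C₂ = C_in[1 − (τ₁ e^(−t/τ₁) − τ₂ e^(−t/τ₂))/(τ₁ − τ₂)].
At t = 65.97: e^(−t/τ₁) = 0.0768975, e^(−t/τ₂) = 1.87114e-06.
C₂ = 3.222·[1 − (25.7165·0.0768975 − 5.00191·1.87114e-06)/(20.7146)] = 3.222·0.904535 = 2.91441 g/L.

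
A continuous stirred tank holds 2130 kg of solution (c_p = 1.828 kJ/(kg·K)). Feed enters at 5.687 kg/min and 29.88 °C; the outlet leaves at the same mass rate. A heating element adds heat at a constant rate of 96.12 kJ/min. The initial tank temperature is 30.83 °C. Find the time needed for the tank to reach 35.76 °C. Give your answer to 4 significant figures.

337.9 min

M c_p dT/dt = ṁ c_p (T_in − T) + Q̇.
τ = M/ṁ = 374.538 min; T_ss = T_in + Q̇/(ṁ c_p) = 39.1260 °C.
T(t) = T_ss + (T₀ − T_ss) e^(−t/τ). Set T = 35.76:
e^(−t/τ) = (35.76 − 39.1260)/(30.83 − 39.1260) = 0.405738
t = −374.538 · ln(0.405738) = 337.851 min.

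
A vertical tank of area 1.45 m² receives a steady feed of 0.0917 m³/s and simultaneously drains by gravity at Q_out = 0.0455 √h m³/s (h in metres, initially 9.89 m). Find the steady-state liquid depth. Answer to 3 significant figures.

4.06 m

A dh/dt = Q_in − 0.0455 √h. Steady state requires inflow = outflow:
Q_in = 0.0455 √h_ss ⇒ √h_ss = 0.0917/0.0455 = 2.0154.
h_ss = 2.0154² = 4.0618 m. (Since h₀ = 9.89 m > h_ss, the level will fall toward this value.)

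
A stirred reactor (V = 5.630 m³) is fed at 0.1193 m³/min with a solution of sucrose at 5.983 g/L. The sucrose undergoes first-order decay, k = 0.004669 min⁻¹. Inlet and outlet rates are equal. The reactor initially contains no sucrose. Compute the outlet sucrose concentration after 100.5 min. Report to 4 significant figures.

V dC/dt = Q(C_in − C) − k V C.
dC/dt = (Q/V) C_in − (Q/V + k) C; effective rate a = Q/V + k = 0.0211901 + 0.004669 = 0.0258591 min⁻¹.
C_ss = Q C_in/(Q + kV) = 4.90274 g/L; C(t) = C_ss + (C₀ − C_ss) e^(−a t).
C(100.5) = 4.90274 + (-4.90274)·e^(−0.0258591·100.5) = 4.90274 + (-4.90274)·0.0743602 = 4.53817 g/L.

4.538 g/L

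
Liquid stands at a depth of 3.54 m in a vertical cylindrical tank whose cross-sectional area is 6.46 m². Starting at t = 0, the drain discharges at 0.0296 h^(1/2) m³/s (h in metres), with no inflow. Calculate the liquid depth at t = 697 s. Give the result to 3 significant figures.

A dh/dt = −Q_out = −0.0296 √h.
This is separable: 2 d(√h)/dt = −0.0296/A, so √h = √h₀ − (0.0296/(2A)) t.
√h = √3.54 − 0.0296·697/(2·6.46) = 1.8815 − 1.5968 = 0.28465.
h = 0.28465² = 0.081024 m.

0.0810 m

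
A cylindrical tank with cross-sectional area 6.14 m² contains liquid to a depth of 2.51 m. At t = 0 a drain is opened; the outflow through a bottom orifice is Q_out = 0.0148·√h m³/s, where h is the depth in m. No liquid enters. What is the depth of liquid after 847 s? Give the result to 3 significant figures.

A dh/dt = −Q_out = −0.0148 √h.
∫ h^(−1/2) dh = −(0.0148/A) ∫ dt, giving 2√h = 2√h₀ − (0.0148/A) t.
√h = √2.51 − 0.0148·847/(2·6.14) = 1.5843 − 1.0208 = 0.56348.
h = 0.56348² = 0.31751 m.

0.318 m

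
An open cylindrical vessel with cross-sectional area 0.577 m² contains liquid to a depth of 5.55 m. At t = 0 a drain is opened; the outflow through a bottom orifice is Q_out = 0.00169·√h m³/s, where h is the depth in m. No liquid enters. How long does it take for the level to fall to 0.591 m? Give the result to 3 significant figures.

With no inflow, A dh/dt = −0.00169 √h.
This is separable: 2 d(√h)/dt = −0.00169/A, so √h = √h₀ − (0.00169/(2A)) t.
t = 2A(√h₀ − √h)/0.00169 = 2·0.577·(√5.55 − √0.591)/0.00169
  = 1.1540 × (2.3558 − 0.76877) / 0.00169 = 1083.7 s.

1080 s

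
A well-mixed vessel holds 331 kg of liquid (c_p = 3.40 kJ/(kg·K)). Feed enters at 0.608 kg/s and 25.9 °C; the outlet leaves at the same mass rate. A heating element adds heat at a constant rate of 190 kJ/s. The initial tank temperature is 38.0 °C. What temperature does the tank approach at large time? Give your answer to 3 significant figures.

Energy balance: M c_p dT/dt = ṁ c_p (T_in − T) + 190.
At steady state dT/dt = 0 ⇒ T_ss = T_in + Q̇/(ṁ c_p) = 25.9 + 190/(0.608·3.40) = 117.81 °C.

118 °C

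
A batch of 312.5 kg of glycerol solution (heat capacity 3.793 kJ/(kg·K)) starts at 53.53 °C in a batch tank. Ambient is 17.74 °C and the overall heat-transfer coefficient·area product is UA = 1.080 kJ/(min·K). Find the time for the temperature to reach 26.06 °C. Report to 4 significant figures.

M c_p dT/dt = −UA(T − T_amb).
τ = M c_p/UA = 1097.51 min; T_ss = T_amb = 17.7400 °C.
T(t) = T_ss + (T₀ − T_ss)e^(−t/τ); set T = 26.06:
t = −τ ln[(T − T_ss)/(T₀ − T_ss)] = −1097.51 · ln(0.232467) = 1601.28 min.

1601 min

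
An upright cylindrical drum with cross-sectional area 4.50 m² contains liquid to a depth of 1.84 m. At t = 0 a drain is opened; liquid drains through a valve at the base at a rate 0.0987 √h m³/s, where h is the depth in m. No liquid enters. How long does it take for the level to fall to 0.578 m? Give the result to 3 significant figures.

A dh/dt = −Q_out = −0.0987 √h.
This is separable: 2 d(√h)/dt = −0.0987/A, so √h = √h₀ − (0.0987/(2A)) t.
t = 2A(√h₀ − √h)/0.0987 = 2·4.50·(√1.84 − √0.578)/0.0987
  = 9.0000 × (1.3565 − 0.76026) / 0.0987 = 54.365 s.

54.4 s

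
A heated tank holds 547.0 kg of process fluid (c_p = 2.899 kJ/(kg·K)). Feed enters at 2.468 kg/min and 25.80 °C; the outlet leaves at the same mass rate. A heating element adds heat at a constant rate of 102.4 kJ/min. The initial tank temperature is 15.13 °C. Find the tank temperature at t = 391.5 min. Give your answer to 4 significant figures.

35.84 °C

M c_p dT/dt = ṁ c_p (T_in − T) + Q̇.
Rearrange: dT/dt = (T_ss − T)/τ with τ = M/ṁ = 221.637 min and T_ss = T_in + Q̇/(ṁ c_p) = 40.1122 °C.
T approaches T_ss exponentially: T(t) = T_ss + (T₀ − T_ss) e^(−t/τ).
T(391.5) = 40.1122 + (-24.9822)·e^(−391.5/221.637) = 40.1122 + (-24.9822)·0.170947 = 35.8416 °C.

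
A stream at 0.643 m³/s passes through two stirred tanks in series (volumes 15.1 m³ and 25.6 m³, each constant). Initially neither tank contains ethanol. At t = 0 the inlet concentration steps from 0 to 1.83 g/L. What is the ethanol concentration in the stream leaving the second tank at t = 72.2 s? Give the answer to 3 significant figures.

Species balance on tank i: dCᵢ/dt = (Cᵢ₋₁ − Cᵢ)/τᵢ with τᵢ = Vᵢ/Q.
τ₁ = 15.1/0.643 = 23.484 s; τ₂ = 25.6/0.643 = 39.813 s.
Solving the cascade with C₁(0)=C₂(0)=0 gives C₂(t) = C_in[1 − (τ₁ e^(−t/τ₁) − τ₂ e^(−t/τ₂))/(τ₁ − τ₂)].
At t = 72.2: e^(−t/τ₁) = 0.046214, e^(−t/τ₂) = 0.16309.
C₂ = 1.83·[1 − (23.484·0.046214 − 39.813·0.16309)/(-16.330)] = 1.83·0.66883 = 1.2240 g/L.

1.22 g/L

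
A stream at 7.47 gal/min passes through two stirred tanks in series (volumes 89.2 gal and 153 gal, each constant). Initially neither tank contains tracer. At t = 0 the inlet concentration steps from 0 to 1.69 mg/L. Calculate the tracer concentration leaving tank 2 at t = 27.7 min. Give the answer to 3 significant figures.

0.874 mg/L

Species balance on tank i: dCᵢ/dt = (Cᵢ₋₁ − Cᵢ)/τᵢ with τᵢ = Vᵢ/Q.
τ₁ = 89.2/7.47 = 11.941 min; τ₂ = 153/7.47 = 20.482 min.
Solving the cascade with C₁(0)=C₂(0)=0 gives C₂(t) = C_in[1 − (τ₁ e^(−t/τ₁) − τ₂ e^(−t/τ₂))/(τ₁ − τ₂)].
At t = 27.7: e^(−t/τ₁) = 0.098301, e^(−t/τ₂) = 0.25862.
C₂ = 1.69·[1 − (11.941·0.098301 − 20.482·0.25862)/(-8.5408)] = 1.69·0.51725 = 0.87414 mg/L.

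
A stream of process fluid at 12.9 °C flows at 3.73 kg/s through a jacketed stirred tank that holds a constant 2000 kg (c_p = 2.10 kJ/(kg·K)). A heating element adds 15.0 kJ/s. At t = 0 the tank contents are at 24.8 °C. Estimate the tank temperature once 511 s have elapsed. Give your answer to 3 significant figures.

First-law balance (no shaft work): M c_p dT/dt = ṁ c_p (T_in − T) + 15.0.
Rearrange: dT/dt = (T_ss − T)/τ with τ = M/ṁ = 536.19 s and T_ss = T_in + Q̇/(ṁ c_p) = 14.815 °C.
Integrating: T(t) = T_ss + (T₀ − T_ss) e^(−t/τ).
T(511) = 14.815 + (9.9850)·e^(−511/536.19) = 14.815 + (9.9850)·0.38558 = 18.665 °C.

18.7 °C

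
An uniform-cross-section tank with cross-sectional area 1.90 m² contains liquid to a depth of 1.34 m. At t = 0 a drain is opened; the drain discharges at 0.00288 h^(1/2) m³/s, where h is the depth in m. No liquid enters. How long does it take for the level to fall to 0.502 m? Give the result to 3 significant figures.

593 s

Unsteady balance on liquid volume: A dh/dt = −0.00288 √h.
∫ h^(−1/2) dh = −(0.00288/A) ∫ dt, giving 2√h = 2√h₀ − (0.00288/A) t.
t = 2A(√h₀ − √h)/0.00288 = 2·1.90·(√1.34 − √0.502)/0.00288
  = 3.8000 × (1.1576 − 0.70852) / 0.00288 = 592.52 s.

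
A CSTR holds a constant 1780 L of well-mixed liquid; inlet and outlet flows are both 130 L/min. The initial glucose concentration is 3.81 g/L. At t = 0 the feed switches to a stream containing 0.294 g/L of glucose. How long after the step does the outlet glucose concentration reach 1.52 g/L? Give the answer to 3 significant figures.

Accumulation = in − out for the solute gives V dC/dt = Q(C_in − C), so τ = V/Q = 13.692 min.
C(t) = C_in + (C₀ − C_in) e^(−t/τ). Set C = 1.52 and solve for t:
e^(−t/τ) = (C − C_in)/(C₀ − C_in) = (1.52 − 0.294)/(3.81 − 0.294) = 0.34869
t = −τ ln(…) = 13.692 × 1.0536 = 14.426 min.

14.4 min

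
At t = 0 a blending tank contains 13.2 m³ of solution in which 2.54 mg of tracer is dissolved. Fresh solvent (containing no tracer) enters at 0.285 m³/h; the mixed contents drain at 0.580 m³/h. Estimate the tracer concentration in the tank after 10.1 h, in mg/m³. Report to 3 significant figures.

0.150 mg/m³

Total volume: dV/dt = Q_in − Q_out = -0.29500 m³/h, so V(t) = 13.2 − 0.29500 t and V(10.1) = 10.220 m³.
Species balance (pure solvent in): dm/dt = −Q_out · m/V(t).
dm/m = −Q_out dt/(V₀ − 0.29500 t); integrating gives ln(m/m₀) = −(Q_out/(Q_in−Q_out)) ln(V/V₀).
m = m₀ (V₀/V)^(Q_out/(Q_in−Q_out)) = 2.54 × (13.2/10.220)^(-1.9661) = 1.5360 mg.
C = m/V = 1.5360/10.220 = 0.15029 mg/m³.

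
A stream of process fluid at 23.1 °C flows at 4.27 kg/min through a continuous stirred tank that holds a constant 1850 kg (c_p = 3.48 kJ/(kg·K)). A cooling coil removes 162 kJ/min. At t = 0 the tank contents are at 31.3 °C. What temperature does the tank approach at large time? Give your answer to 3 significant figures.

M c_p dT/dt = ṁ c_p (T_in − T) − Q̇.
At steady state dT/dt = 0 ⇒ T_ss = T_in − Q̇/(ṁ c_p) = 23.1 − 162/(4.27·3.48) = 12.198 °C.

12.2 °C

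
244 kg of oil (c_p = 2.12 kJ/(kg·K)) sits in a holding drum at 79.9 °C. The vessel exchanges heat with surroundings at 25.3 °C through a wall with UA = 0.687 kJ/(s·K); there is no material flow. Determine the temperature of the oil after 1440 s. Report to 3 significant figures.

33.4 °C

Lumped-capacitance energy balance: M c_p dT/dt = UA(T_amb − T).
dT/dt = (T_ss − T)/τ with T_ss = T_amb = 25.300 °C, τ = M c_p/UA = 244·2.12/0.687 = 752.95 s.
Integrating: T(t) = T_ss + (T₀ − T_ss) e^(−t/τ).
T(1440) = 25.300 + (54.600)·0.14772 = 33.365 °C.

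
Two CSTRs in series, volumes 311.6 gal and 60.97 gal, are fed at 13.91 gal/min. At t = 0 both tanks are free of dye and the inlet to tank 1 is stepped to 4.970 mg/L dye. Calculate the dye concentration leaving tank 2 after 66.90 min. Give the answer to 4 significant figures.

Each tank obeys Vᵢ dCᵢ/dt = Q(Cᵢ₋₁ − Cᵢ), so τᵢ = Vᵢ/Q.
τ₁ = 311.6/13.91 = 22.4012 min; τ₂ = 60.97/13.91 = 4.38318 min.
Tank 1: C₁ = C_in(1 − e^(−t/τ₁)). Tank 2 (τ₁ ≠ τ₂): C₂ = C_in[1 − (τ₁ e^(−t/τ₁) − τ₂ e^(−t/τ₂))/(τ₁ − τ₂)].
At t = 66.90: e^(−t/τ₁) = 0.0504661, e^(−t/τ₂) = 2.35183e-07.
C₂ = 4.970·[1 − (22.4012·0.0504661 − 4.38318·2.35183e-07)/(18.0180)] = 4.970·0.937257 = 4.65817 mg/L.

4.658 mg/L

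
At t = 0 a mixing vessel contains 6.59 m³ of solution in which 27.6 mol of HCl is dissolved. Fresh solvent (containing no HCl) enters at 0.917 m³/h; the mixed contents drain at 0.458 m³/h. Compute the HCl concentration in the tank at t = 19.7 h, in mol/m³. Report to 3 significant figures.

Total volume: dV/dt = Q_in − Q_out = 0.45900 m³/h, so V(t) = 6.59 + 0.45900 t and V(19.7) = 15.632 m³.
No HCl enters, so dm/dt = −Q_out · (m/V).
Separate: dm/m = −Q_out dt/V(t) ⇒ ln(m/m₀) = −(Q_out/(Q_in−Q_out)) ln(V/V₀).
m = m₀ (V₀/V)^(Q_out/(Q_in−Q_out)) = 27.6 × (6.59/15.632)^(0.99782) = 11.657 mol.
C = m/V = 11.657/15.632 = 0.74570 mol/m³.

0.746 mol/m³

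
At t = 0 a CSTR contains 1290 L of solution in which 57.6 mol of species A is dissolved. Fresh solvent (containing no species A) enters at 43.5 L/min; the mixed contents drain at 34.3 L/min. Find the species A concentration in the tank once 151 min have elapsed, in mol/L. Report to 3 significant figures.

0.00141 mol/L

Let m(t) be the amount of species A. Volume: V(t) = V₀ + (Q_in − Q_out) t = 1290 + 9.2000 t; V(151) = 2679.2 L.
Species balance (pure solvent in): dm/dt = −Q_out · m/V(t).
dm/m = −Q_out dt/(V₀ + 9.2000 t); integrating gives ln(m/m₀) = −(Q_out/(Q_in−Q_out)) ln(V/V₀).
m = m₀ (V₀/V)^(Q_out/(Q_in−Q_out)) = 57.6 × (1290/2679.2)^(3.7283) = 3.7759 mol.
C = m/V = 3.7759/2679.2 = 0.0014093 mol/L.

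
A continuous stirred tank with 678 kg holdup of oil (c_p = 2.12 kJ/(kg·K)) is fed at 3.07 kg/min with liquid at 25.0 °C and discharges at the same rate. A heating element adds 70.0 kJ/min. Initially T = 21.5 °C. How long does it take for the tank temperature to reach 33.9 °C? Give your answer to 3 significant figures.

Heat balance on the well-mixed liquid: M c_p dT/dt = ṁ c_p (T_in − T) + 70.0.
τ = M/ṁ = 220.85 min; T_ss = T_in + Q̇/(ṁ c_p) = 35.755 °C.
T(t) = T_ss + (T₀ − T_ss) e^(−t/τ). Set T = 33.9:
e^(−t/τ) = (33.9 − 35.755)/(21.5 − 35.755) = 0.13015
t = −220.85 · ln(0.13015) = 450.32 min.

450 min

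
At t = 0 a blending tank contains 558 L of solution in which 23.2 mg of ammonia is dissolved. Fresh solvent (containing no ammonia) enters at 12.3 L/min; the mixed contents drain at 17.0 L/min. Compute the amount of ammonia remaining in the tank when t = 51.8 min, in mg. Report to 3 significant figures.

2.92 mg

Total volume: dV/dt = Q_in − Q_out = -4.7000 L/min, so V(t) = 558 − 4.7000 t and V(51.8) = 314.54 L.
No ammonia enters, so dm/dt = −Q_out · (m/V).
dm/m = −Q_out dt/(V₀ − 4.7000 t); integrating gives ln(m/m₀) = −(Q_out/(Q_in−Q_out)) ln(V/V₀).
m = m₀ (V₀/V)^(Q_out/(Q_in−Q_out)) = 23.2 × (558/314.54)^(-3.6170) = 2.9174 mg.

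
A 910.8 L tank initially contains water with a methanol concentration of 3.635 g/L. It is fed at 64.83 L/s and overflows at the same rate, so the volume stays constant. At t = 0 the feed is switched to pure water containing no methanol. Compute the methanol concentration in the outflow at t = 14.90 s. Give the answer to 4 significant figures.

Species balance on the tank: V dC/dt = Q(C_in − C).
Rewrite as dC/dt + C/τ = C_in/τ, τ = V/Q = 14.0491 s.
Solution: C(t) = C_in + (C₀ − C_in) e^(−t/τ).
C(14.90) = 0 + (3.635 − 0)·e^(−14.90/14.0491) = 0 + (3.63500)·0.346258 = 1.25865 g/L.

1.259 g/L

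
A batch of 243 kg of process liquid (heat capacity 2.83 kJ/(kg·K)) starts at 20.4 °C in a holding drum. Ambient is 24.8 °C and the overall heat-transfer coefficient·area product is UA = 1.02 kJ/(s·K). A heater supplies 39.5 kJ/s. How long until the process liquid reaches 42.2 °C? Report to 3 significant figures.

Unsteady energy balance on the tank contents: M c_p dT/dt = −UA(T − T_amb) + Q̇.
τ = M c_p/UA = 674.21 s; T_ss = T_amb + Q̇/UA = 24.8 + 39.5/1.02 = 63.525 °C.
T(t) = T_ss + (T₀ − T_ss)e^(−t/τ); set T = 42.2:
t = −τ ln[(T − T_ss)/(T₀ − T_ss)] = −674.21 · ln(0.49450) = 474.78 s.

475 s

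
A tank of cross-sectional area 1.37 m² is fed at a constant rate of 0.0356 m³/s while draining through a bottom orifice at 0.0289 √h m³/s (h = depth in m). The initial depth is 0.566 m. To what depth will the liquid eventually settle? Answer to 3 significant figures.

A dh/dt = Q_in − 0.0289 √h. Steady state requires inflow = outflow:
Q_in = 0.0289 √h_ss ⇒ √h_ss = 0.0356/0.0289 = 1.2318.
h_ss = 1.2318² = 1.5174 m. (Since h₀ = 0.566 m < h_ss, the level will rise toward this value.)

1.52 m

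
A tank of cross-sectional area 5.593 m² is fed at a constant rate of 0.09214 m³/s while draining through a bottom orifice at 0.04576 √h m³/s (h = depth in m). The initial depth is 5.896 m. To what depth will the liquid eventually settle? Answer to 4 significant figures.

Unsteady balance on liquid volume: A dh/dt = Q_in − 0.04576 √h. At steady state dh/dt = 0:
Q_in = 0.04576 √h_ss ⇒ √h_ss = 0.09214/0.04576 = 2.01355.
h_ss = 2.01355² = 4.05438 m. (Since h₀ = 5.896 m > h_ss, the level will fall toward this value.)

4.054 m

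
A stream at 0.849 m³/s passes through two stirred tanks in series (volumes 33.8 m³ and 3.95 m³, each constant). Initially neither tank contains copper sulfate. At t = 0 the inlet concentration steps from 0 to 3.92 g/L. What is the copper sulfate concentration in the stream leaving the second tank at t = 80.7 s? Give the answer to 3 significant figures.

3.34 g/L

Each tank obeys Vᵢ dCᵢ/dt = Q(Cᵢ₋₁ − Cᵢ), so τᵢ = Vᵢ/Q.
τ₁ = 33.8/0.849 = 39.812 s; τ₂ = 3.95/0.849 = 4.6525 s.
Tank 1: C₁ = C_in(1 − e^(−t/τ₁)). Tank 2 (τ₁ ≠ τ₂): C₂ = C_in[1 − (τ₁ e^(−t/τ₁) − τ₂ e^(−t/τ₂))/(τ₁ − τ₂)].
At t = 80.7: e^(−t/τ₁) = 0.13172, e^(−t/τ₂) = 2.9308e-08.
C₂ = 3.92·[1 − (39.812·0.13172 − 4.6525·2.9308e-08)/(35.159)] = 3.92·0.85085 = 3.3353 g/L.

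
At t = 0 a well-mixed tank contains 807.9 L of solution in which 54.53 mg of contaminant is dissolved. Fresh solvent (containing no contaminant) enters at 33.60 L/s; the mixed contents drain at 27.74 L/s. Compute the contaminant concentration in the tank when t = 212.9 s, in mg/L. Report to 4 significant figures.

Let m(t) be the amount of contaminant. Volume: V(t) = V₀ + (Q_in − Q_out) t = 807.9 + 5.86000 t; V(212.9) = 2055.49 L.
Solute balance: dm/dt = 0 − Q_out C = −Q_out m/V(t).
Separate: dm/m = −Q_out dt/V(t) ⇒ ln(m/m₀) = −(Q_out/(Q_in−Q_out)) ln(V/V₀).
m = m₀ (V₀/V)^(Q_out/(Q_in−Q_out)) = 54.53 × (807.9/2055.49)^(4.73379) = 0.655854 mg.
C = m/V = 0.655854/2055.49 = 0.000319073 mg/L.

0.0003191 mg/L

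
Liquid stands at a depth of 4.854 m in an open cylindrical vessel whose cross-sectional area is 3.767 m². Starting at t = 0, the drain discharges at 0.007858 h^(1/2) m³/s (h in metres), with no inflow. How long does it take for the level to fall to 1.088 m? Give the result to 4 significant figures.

1112 s

A dh/dt = −Q_out = −0.007858 √h.
∫ h^(−1/2) dh = −(0.007858/A) ∫ dt, giving 2√h = 2√h₀ − (0.007858/A) t.
t = 2A(√h₀ − √h)/0.007858 = 2·3.767·(√4.854 − √1.088)/0.007858
  = 7.53400 × (2.20318 − 1.04307) / 0.007858 = 1112.27 s.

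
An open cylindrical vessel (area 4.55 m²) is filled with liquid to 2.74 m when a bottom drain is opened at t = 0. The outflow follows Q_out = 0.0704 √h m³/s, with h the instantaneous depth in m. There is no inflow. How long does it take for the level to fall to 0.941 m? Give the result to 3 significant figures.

With no inflow, A dh/dt = −0.0704 √h.
∫ h^(−1/2) dh = −(0.0704/A) ∫ dt, giving 2√h = 2√h₀ − (0.0704/A) t.
t = 2A(√h₀ − √h)/0.0704 = 2·4.55·(√2.74 − √0.941)/0.0704
  = 9.1000 × (1.6553 − 0.97005) / 0.0704 = 88.575 s.

88.6 s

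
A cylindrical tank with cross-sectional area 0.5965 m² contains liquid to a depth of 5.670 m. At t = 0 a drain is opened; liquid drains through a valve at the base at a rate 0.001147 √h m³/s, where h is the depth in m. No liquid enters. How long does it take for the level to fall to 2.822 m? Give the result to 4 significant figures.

729.4 s

With no inflow, A dh/dt = −0.001147 √h.
This is separable: 2 d(√h)/dt = −0.001147/A, so √h = √h₀ − (0.001147/(2A)) t.
t = 2A(√h₀ − √h)/0.001147 = 2·0.5965·(√5.670 − √2.822)/0.001147
  = 1.19300 × (2.38118 − 1.67988) / 0.001147 = 729.420 s.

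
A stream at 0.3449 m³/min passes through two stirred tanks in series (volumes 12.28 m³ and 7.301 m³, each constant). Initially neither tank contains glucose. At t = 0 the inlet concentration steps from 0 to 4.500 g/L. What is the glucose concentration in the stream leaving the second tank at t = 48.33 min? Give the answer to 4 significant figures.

2.317 g/L

Species balance on tank i: dCᵢ/dt = (Cᵢ₋₁ − Cᵢ)/τᵢ with τᵢ = Vᵢ/Q.
τ₁ = 12.28/0.3449 = 35.6045 min; τ₂ = 7.301/0.3449 = 21.1685 min.
Solving the cascade with C₁(0)=C₂(0)=0 gives C₂(t) = C_in[1 − (τ₁ e^(−t/τ₁) − τ₂ e^(−t/τ₂))/(τ₁ − τ₂)].
At t = 48.33: e^(−t/τ₁) = 0.257326, e^(−t/τ₂) = 0.101966.
C₂ = 4.500·[1 − (35.6045·0.257326 − 21.1685·0.101966)/(14.4361)] = 4.500·0.514861 = 2.31687 g/L.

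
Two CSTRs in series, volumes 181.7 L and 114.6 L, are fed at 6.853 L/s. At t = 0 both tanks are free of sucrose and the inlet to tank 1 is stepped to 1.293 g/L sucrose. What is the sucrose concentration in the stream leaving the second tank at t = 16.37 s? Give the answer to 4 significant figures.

Species balance on tank i: dCᵢ/dt = (Cᵢ₋₁ − Cᵢ)/τᵢ with τᵢ = Vᵢ/Q.
τ₁ = 181.7/6.853 = 26.5139 s; τ₂ = 114.6/6.853 = 16.7226 s.
Tank 1: C₁ = C_in(1 − e^(−t/τ₁)). Tank 2 (τ₁ ≠ τ₂): C₂ = C_in[1 − (τ₁ e^(−t/τ₁) − τ₂ e^(−t/τ₂))/(τ₁ − τ₂)].
At t = 16.37: e^(−t/τ₁) = 0.539339, e^(−t/τ₂) = 0.375719.
C₂ = 1.293·[1 − (26.5139·0.539339 − 16.7226·0.375719)/(9.79133)] = 1.293·0.181214 = 0.234310 g/L.

0.2343 g/L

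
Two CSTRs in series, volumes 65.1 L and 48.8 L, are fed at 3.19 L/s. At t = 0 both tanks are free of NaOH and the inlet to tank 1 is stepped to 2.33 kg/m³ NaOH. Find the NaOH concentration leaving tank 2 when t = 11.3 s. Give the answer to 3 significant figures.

Species balance on tank i: dCᵢ/dt = (Cᵢ₋₁ − Cᵢ)/τᵢ with τᵢ = Vᵢ/Q.
τ₁ = 65.1/3.19 = 20.408 s; τ₂ = 48.8/3.19 = 15.298 s.
Tank 1: C₁ = C_in(1 − e^(−t/τ₁)). Tank 2 (τ₁ ≠ τ₂): C₂ = C_in[1 − (τ₁ e^(−t/τ₁) − τ₂ e^(−t/τ₂))/(τ₁ − τ₂)].
At t = 11.3: e^(−t/τ₁) = 0.57481, e^(−t/τ₂) = 0.47775.
C₂ = 2.33·[1 − (20.408·0.57481 − 15.298·0.47775)/(5.1097)] = 2.33·0.13461 = 0.31364 kg/m³.

0.314 kg/m³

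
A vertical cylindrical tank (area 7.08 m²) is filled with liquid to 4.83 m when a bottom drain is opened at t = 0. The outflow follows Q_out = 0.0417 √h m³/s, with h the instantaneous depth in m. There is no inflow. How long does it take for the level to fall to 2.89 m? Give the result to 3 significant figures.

169 s

With no inflow, A dh/dt = −0.0417 √h.
This is separable: 2 d(√h)/dt = −0.0417/A, so √h = √h₀ − (0.0417/(2A)) t.
t = 2A(√h₀ − √h)/0.0417 = 2·7.08·(√4.83 − √2.89)/0.0417
  = 14.160 × (2.1977 − 1.7000) / 0.0417 = 169.01 s.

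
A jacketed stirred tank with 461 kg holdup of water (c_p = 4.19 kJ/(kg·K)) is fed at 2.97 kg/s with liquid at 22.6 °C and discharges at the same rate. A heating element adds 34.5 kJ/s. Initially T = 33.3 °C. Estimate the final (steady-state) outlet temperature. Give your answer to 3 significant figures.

25.4 °C

Heat balance on the well-mixed liquid: M c_p dT/dt = ṁ c_p (T_in − T) + 34.5.
At steady state dT/dt = 0 ⇒ T_ss = T_in + Q̇/(ṁ c_p) = 22.6 + 34.5/(2.97·4.19) = 25.372 °C.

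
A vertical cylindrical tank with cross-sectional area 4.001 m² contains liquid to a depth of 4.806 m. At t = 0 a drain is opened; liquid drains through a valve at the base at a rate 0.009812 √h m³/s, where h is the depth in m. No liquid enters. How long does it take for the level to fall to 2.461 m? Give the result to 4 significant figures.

Unsteady balance on liquid volume: A dh/dt = −0.009812 √h.
This is separable: 2 d(√h)/dt = −0.009812/A, so √h = √h₀ − (0.009812/(2A)) t.
t = 2A(√h₀ − √h)/0.009812 = 2·4.001·(√4.806 − √2.461)/0.009812
  = 8.00200 × (2.19226 − 1.56876) / 0.009812 = 508.486 s.

508.5 s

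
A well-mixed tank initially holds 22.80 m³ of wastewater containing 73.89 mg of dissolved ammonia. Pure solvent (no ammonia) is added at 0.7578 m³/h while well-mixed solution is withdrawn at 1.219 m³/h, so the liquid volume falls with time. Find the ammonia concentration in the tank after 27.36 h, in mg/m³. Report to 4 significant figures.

Let m(t) be the amount of ammonia. Volume: V(t) = V₀ + (Q_in − Q_out) t = 22.80 − 0.461200 t; V(27.36) = 10.1816 m³.
Species balance (pure solvent in): dm/dt = −Q_out · m/V(t).
Separate: dm/m = −Q_out dt/V(t) ⇒ ln(m/m₀) = −(Q_out/(Q_in−Q_out)) ln(V/V₀).
m = m₀ (V₀/V)^(Q_out/(Q_in−Q_out)) = 73.89 × (22.80/10.1816)^(-2.64310) = 8.77367 mg.
C = m/V = 8.77367/10.1816 = 0.861721 mg/m³.

0.8617 mg/m³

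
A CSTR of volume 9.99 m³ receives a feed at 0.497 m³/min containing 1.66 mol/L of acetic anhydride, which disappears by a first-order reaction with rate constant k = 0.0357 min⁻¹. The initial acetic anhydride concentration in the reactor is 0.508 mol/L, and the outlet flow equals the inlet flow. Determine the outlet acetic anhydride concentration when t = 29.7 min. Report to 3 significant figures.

Species balance: V dC/dt = Q C_in − Q C − k V C.
dC/dt = (Q/V) C_in − (Q/V + k) C; effective rate a = Q/V + k = 0.049750 + 0.0357 = 0.085450 min⁻¹.
C_ss = Q C_in/(Q + kV) = 0.96647 mol/L; C(t) = C_ss + (C₀ − C_ss) e^(−a t).
C(29.7) = 0.96647 + (-0.45847)·e^(−0.085450·29.7) = 0.96647 + (-0.45847)·0.079036 = 0.93023 mol/L.

0.930 mol/L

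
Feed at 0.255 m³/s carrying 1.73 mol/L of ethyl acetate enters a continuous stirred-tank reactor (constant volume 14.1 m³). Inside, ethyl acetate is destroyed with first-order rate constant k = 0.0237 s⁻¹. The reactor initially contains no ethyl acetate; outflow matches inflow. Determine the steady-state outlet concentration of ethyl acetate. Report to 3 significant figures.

Species balance: V dC/dt = Q C_in − Q C − k V C.
Steady state (dC/dt = 0): C_ss = Q C_in/(Q + kV) = C_in/(1 + kV/Q).
C_ss = 0.255·1.73/(0.255 + 0.0237·14.1) = 0.44115/0.58917 = 0.74877 mol/L.

0.749 mol/L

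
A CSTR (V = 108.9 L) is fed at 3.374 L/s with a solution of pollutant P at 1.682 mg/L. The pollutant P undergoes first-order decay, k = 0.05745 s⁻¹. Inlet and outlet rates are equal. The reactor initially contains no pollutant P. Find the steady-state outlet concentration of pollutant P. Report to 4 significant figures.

0.5893 mg/L

Accumulation = in − out − consumed: V dC/dt = Q C_in − Q C − k V C.
At steady state: 0 = Q C_in − (Q + kV) C_ss, so C_ss = Q C_in/(Q + kV).
C_ss = 3.374·1.682/(3.374 + 0.05745·108.9) = 5.67507/9.63030 = 0.589293 mg/L.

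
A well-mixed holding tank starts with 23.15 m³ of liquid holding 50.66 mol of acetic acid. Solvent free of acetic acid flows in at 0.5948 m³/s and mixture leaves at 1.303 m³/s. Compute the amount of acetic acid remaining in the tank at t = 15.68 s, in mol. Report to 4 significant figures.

15.23 mol

Let m(t) be the amount of acetic acid. Volume: V(t) = V₀ + (Q_in − Q_out) t = 23.15 − 0.708200 t; V(15.68) = 12.0454 m³.
Species balance (pure solvent in): dm/dt = −Q_out · m/V(t).
Separate: dm/m = −Q_out dt/V(t) ⇒ ln(m/m₀) = −(Q_out/(Q_in−Q_out)) ln(V/V₀).
m = m₀ (V₀/V)^(Q_out/(Q_in−Q_out)) = 50.66 × (23.15/12.0454)^(-1.83988) = 15.2279 mol.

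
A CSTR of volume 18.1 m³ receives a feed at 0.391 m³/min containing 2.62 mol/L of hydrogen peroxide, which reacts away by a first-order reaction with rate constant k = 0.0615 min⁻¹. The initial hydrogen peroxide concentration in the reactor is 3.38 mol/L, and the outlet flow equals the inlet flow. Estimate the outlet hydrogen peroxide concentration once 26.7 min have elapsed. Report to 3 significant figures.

0.975 mol/L

V dC/dt = Q(C_in − C) − k V C.
This is linear with rate a = Q/V + k = 0.083102 min⁻¹.
C_ss = Q C_in/(Q + kV) = 0.68106 mol/L; C(t) = C_ss + (C₀ − C_ss) e^(−a t).
C(26.7) = 0.68106 + (2.6989)·e^(−0.083102·26.7) = 0.68106 + (2.6989)·0.10874 = 0.97454 mol/L.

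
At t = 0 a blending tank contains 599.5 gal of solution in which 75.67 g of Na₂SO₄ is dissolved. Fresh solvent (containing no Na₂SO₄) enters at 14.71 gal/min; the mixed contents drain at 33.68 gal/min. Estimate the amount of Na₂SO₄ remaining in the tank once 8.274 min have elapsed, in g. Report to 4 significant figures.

44.14 g

Total volume: dV/dt = Q_in − Q_out = -18.9700 gal/min, so V(t) = 599.5 − 18.9700 t and V(8.274) = 442.542 gal.
Species balance (pure solvent in): dm/dt = −Q_out · m/V(t).
dm/m = −Q_out dt/(V₀ − 18.9700 t); integrating gives ln(m/m₀) = −(Q_out/(Q_in−Q_out)) ln(V/V₀).
m = m₀ (V₀/V)^(Q_out/(Q_in−Q_out)) = 75.67 × (599.5/442.542)^(-1.77543) = 44.1428 g.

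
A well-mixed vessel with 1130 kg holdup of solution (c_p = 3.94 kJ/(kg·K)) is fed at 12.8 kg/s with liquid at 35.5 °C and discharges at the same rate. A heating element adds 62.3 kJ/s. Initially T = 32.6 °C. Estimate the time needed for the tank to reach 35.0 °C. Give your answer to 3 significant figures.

Unsteady energy balance on the tank contents: M c_p dT/dt = ṁ c_p (T_in − T) + 62.3.
τ = M/ṁ = 88.281 s; T_ss = T_in + Q̇/(ṁ c_p) = 36.735 °C.
T(t) = T_ss + (T₀ − T_ss) e^(−t/τ). Set T = 35.0:
e^(−t/τ) = (35.0 − 36.735)/(32.6 − 36.735) = 0.41963
t = −88.281 · ln(0.41963) = 76.661 s.

76.7 s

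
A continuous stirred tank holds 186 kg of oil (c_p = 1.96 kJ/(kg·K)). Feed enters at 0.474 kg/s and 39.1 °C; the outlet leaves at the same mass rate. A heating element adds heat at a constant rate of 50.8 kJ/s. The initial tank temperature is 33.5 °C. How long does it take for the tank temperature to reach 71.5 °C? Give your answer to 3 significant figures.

391 s

M c_p dT/dt = ṁ c_p (T_in − T) + Q̇.
τ = M/ṁ = 392.41 s; T_ss = T_in + Q̇/(ṁ c_p) = 93.780 °C.
T(t) = T_ss + (T₀ − T_ss) e^(−t/τ). Set T = 71.5:
e^(−t/τ) = (71.5 − 93.780)/(33.5 − 93.780) = 0.36961
t = −392.41 · ln(0.36961) = 390.56 s.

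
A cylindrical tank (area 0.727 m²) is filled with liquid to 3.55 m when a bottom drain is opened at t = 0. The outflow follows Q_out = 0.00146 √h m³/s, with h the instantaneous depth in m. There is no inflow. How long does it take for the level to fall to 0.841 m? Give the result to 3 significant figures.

A dh/dt = −Q_out = −0.00146 √h.
Separate and integrate: 2(√h − √h₀) = −(0.00146/A) t.
t = 2A(√h₀ − √h)/0.00146 = 2·0.727·(√3.55 − √0.841)/0.00146
  = 1.4540 × (1.8841 − 0.91706) / 0.00146 = 963.11 s.

963 s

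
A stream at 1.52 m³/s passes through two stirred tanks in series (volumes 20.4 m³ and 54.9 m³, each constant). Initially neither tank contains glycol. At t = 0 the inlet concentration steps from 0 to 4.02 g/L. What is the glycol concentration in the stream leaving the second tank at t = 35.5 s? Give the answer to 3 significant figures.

1.79 g/L

Each tank obeys Vᵢ dCᵢ/dt = Q(Cᵢ₋₁ − Cᵢ), so τᵢ = Vᵢ/Q.
τ₁ = 20.4/1.52 = 13.421 s; τ₂ = 54.9/1.52 = 36.118 s.
Tank 1: C₁ = C_in(1 − e^(−t/τ₁)). Tank 2 (τ₁ ≠ τ₂): C₂ = C_in[1 − (τ₁ e^(−t/τ₁) − τ₂ e^(−t/τ₂))/(τ₁ − τ₂)].
At t = 35.5: e^(−t/τ₁) = 0.070998, e^(−t/τ₂) = 0.37423.
C₂ = 4.02·[1 − (13.421·0.070998 − 36.118·0.37423)/(-22.697)] = 4.02·0.44646 = 1.7948 g/L.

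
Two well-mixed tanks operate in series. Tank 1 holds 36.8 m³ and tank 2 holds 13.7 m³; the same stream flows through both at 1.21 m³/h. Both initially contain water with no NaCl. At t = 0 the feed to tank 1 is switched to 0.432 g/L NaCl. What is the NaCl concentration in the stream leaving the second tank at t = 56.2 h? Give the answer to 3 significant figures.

Species balance on tank i: dCᵢ/dt = (Cᵢ₋₁ − Cᵢ)/τᵢ with τᵢ = Vᵢ/Q.
τ₁ = 36.8/1.21 = 30.413 h; τ₂ = 13.7/1.21 = 11.322 h.
Tank 1: C₁ = C_in(1 − e^(−t/τ₁)). Tank 2 (τ₁ ≠ τ₂): C₂ = C_in[1 − (τ₁ e^(−t/τ₁) − τ₂ e^(−t/τ₂))/(τ₁ − τ₂)].
At t = 56.2: e^(−t/τ₁) = 0.15757, e^(−t/τ₂) = 0.0069874.
C₂ = 0.432·[1 − (30.413·0.15757 − 11.322·0.0069874)/(19.091)] = 0.432·0.75312 = 0.32535 g/L.

0.325 g/L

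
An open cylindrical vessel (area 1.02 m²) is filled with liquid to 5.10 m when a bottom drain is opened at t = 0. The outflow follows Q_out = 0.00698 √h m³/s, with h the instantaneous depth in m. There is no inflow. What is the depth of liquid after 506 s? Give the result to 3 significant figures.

Volume balance on the tank: A dh/dt = −0.00698 √h.
This is separable: 2 d(√h)/dt = −0.00698/A, so √h = √h₀ − (0.00698/(2A)) t.
√h = √5.10 − 0.00698·506/(2·1.02) = 2.2583 − 1.7313 = 0.52700.
h = 0.52700² = 0.27773 m.

0.278 m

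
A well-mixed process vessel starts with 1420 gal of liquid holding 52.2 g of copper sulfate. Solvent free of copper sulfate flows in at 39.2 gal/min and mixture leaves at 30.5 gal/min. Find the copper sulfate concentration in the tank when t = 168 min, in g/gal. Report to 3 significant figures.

Let m(t) be the amount of copper sulfate. Volume: V(t) = V₀ + (Q_in − Q_out) t = 1420 + 8.7000 t; V(168) = 2881.6 gal.
Solute balance: dm/dt = 0 − Q_out C = −Q_out m/V(t).
Separate: dm/m = −Q_out dt/V(t) ⇒ ln(m/m₀) = −(Q_out/(Q_in−Q_out)) ln(V/V₀).
m = m₀ (V₀/V)^(Q_out/(Q_in−Q_out)) = 52.2 × (1420/2881.6)^(3.5057) = 4.3671 g.
C = m/V = 4.3671/2881.6 = 0.0015155 g/gal.

0.00152 g/gal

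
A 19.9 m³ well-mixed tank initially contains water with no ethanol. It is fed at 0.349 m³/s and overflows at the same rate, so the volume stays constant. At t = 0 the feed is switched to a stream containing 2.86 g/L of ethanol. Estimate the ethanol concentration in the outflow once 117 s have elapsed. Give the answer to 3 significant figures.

Unsteady species balance (constant V, well mixed): V dC/dt = Q(C_in − C).
Rewrite as dC/dt + C/τ = C_in/τ, τ = V/Q = 57.020 s.
Solution: C(t) = C_in + (C₀ − C_in) e^(−t/τ).
C(117) = 2.86 + (0 − 2.86)·e^(−117/57.020) = 2.86 + (-2.8600)·0.12849 = 2.4925 g/L.

2.49 g/L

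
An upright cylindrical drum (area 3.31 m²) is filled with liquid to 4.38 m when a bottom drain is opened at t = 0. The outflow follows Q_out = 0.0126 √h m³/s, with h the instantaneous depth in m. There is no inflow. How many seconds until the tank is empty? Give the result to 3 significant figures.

1100 s

With no inflow, A dh/dt = −0.0126 √h.
This is separable: 2 d(√h)/dt = −0.0126/A, so √h = √h₀ − (0.0126/(2A)) t.
Tank is empty when √h = 0: t_empty = 2A√h₀/0.0126.
t_empty = 2·3.31·√4.38/0.0126 = 6.6200·2.0928/0.0126 = 1099.6 s.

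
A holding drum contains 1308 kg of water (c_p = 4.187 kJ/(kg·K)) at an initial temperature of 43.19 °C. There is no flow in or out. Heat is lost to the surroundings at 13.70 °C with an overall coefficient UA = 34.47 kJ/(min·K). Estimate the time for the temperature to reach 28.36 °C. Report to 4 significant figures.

First-law balance (no shaft work): M c_p dT/dt = −UA(T − T_amb).
τ = M c_p/UA = 158.880 min; T_ss = T_amb = 13.7000 °C.
T(t) = T_ss + (T₀ − T_ss)e^(−t/τ); set T = 28.36:
t = −τ ln[(T − T_ss)/(T₀ − T_ss)] = −158.880 · ln(0.497118) = 111.046 min.

111.0 min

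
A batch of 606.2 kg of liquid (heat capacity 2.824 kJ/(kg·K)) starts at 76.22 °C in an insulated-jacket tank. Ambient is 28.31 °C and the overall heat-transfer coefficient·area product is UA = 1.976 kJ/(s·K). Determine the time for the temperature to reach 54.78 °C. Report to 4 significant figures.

514.0 s

Energy balance: M c_p dT/dt = −UA(T − T_amb).
τ = M c_p/UA = 866.351 s; T_ss = T_amb = 28.3100 °C.
T(t) = T_ss + (T₀ − T_ss)e^(−t/τ); set T = 54.78:
t = −τ ln[(T − T_ss)/(T₀ − T_ss)] = −866.351 · ln(0.552494) = 514.016 s.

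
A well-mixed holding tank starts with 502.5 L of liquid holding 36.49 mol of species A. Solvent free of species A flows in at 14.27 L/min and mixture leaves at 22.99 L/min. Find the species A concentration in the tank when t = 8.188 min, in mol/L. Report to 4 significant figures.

Let m(t) be the amount of species A. Volume: V(t) = V₀ + (Q_in − Q_out) t = 502.5 − 8.72000 t; V(8.188) = 431.101 L.
Species balance (pure solvent in): dm/dt = −Q_out · m/V(t).
Separate: dm/m = −Q_out dt/V(t) ⇒ ln(m/m₀) = −(Q_out/(Q_in−Q_out)) ln(V/V₀).
m = m₀ (V₀/V)^(Q_out/(Q_in−Q_out)) = 36.49 × (502.5/431.101)^(-2.63647) = 24.3611 mol.
C = m/V = 24.3611/431.101 = 0.0565091 mol/L.

0.05651 mol/L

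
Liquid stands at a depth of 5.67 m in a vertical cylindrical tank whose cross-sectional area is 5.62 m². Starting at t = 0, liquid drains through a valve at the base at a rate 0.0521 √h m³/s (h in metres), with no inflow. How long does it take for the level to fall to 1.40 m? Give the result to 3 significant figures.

With no inflow, A dh/dt = −0.0521 √h.
Separate and integrate: 2(√h − √h₀) = −(0.0521/A) t.
t = 2A(√h₀ − √h)/0.0521 = 2·5.62·(√5.67 − √1.40)/0.0521
  = 11.240 × (2.3812 − 1.1832) / 0.0521 = 258.45 s.

258 s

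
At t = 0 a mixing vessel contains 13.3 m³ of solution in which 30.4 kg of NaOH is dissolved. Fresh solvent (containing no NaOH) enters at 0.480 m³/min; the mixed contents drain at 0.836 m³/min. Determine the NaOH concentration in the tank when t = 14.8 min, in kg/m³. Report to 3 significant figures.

Let m(t) be the amount of NaOH. Volume: V(t) = V₀ + (Q_in − Q_out) t = 13.3 − 0.35600 t; V(14.8) = 8.0312 m³.
Solute balance: dm/dt = 0 − Q_out C = −Q_out m/V(t).
Separate: dm/m = −Q_out dt/V(t) ⇒ ln(m/m₀) = −(Q_out/(Q_in−Q_out)) ln(V/V₀).
m = m₀ (V₀/V)^(Q_out/(Q_in−Q_out)) = 30.4 × (13.3/8.0312)^(-2.3483) = 9.2988 kg.
C = m/V = 9.2988/8.0312 = 1.1578 kg/m³.

1.16 kg/m³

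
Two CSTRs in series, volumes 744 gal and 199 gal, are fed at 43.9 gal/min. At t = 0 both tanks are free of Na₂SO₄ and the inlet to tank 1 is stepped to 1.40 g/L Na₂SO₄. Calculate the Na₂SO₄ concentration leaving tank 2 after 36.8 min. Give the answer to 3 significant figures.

Each tank obeys Vᵢ dCᵢ/dt = Q(Cᵢ₋₁ − Cᵢ), so τᵢ = Vᵢ/Q.
τ₁ = 744/43.9 = 16.948 min; τ₂ = 199/43.9 = 4.5330 min.
Tank 1: C₁ = C_in(1 − e^(−t/τ₁)). Tank 2 (τ₁ ≠ τ₂): C₂ = C_in[1 − (τ₁ e^(−t/τ₁) − τ₂ e^(−t/τ₂))/(τ₁ − τ₂)].
At t = 36.8: e^(−t/τ₁) = 0.11402, e^(−t/τ₂) = 0.00029807.
C₂ = 1.40·[1 − (16.948·0.11402 − 4.5330·0.00029807)/(12.415)] = 1.40·0.84446 = 1.1822 g/L.

1.18 g/L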